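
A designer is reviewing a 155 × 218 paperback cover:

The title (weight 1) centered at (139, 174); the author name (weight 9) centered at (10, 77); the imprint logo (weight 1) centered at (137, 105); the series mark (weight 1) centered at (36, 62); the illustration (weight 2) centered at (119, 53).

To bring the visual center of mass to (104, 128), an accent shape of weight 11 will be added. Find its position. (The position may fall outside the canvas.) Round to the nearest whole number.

(178, 187)

New total weight: (1 + 9 + 1 + 1 + 2) + 11 = 25.
Along x: (640 + 11·x) / 25 = 104 (existing moment 1·139 + 9·10 + 1·137 + 1·36 + 2·119 = 640) ⇒ x = (2600 − 640) / 11 ≈ 178.18.
Along y: (1140 + 11·y) / 25 = 128 (existing moment 1·174 + 9·77 + 1·105 + 1·62 + 2·53 = 1140) ⇒ y = (3200 − 1140) / 11 ≈ 187.27.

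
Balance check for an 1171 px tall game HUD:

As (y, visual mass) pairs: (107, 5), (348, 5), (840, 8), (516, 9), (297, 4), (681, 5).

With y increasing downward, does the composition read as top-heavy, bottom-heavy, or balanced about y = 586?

top-heavy

Weights sum to 5 + 5 + 8 + 9 + 4 + 5 = 36.
Σw·y = 18232; ȳ = 18232/36 ≈ 506.44.
Since 506.4 is above (smaller y than) 586, the composition reads top-heavy.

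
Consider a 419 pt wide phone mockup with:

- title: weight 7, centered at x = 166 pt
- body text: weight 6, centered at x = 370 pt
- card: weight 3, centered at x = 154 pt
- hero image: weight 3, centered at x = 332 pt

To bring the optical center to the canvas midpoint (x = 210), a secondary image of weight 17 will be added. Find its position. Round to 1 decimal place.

After adding the secondary image, total weight = 7 + 6 + 3 + 3 + 17 = 36.
x: target moment 36×210 = 7560; current 7·166 + 6·370 + 3·154 + 3·332 = 4840; the secondary image supplies 2720, so x = 2720/17 ≈ 160.00.

x ≈ 160.0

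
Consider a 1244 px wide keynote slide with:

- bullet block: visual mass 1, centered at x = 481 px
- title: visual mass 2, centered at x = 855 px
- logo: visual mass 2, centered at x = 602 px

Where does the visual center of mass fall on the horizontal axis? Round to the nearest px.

x ≈ 679

Total weight = 1 + 2 + 2 = 5.
x-moment: 1·481 + 2·855 + 2·602 = 3395; centroid 3395/5 ≈ 679.00.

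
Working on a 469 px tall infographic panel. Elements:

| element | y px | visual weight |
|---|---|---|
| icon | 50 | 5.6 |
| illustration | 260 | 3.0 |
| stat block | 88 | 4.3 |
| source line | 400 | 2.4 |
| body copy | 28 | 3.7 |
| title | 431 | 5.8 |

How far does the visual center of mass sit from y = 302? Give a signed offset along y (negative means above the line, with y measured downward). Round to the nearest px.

≈ -100 px

Weights sum to 5.6 + 3.0 + 4.3 + 2.4 + 3.7 + 5.8 = 24.8.
y: moment 5001.8 / weight 24.8 ≈ 201.69
Offset from y = 302: 201.69 − 302 ≈ -100.31.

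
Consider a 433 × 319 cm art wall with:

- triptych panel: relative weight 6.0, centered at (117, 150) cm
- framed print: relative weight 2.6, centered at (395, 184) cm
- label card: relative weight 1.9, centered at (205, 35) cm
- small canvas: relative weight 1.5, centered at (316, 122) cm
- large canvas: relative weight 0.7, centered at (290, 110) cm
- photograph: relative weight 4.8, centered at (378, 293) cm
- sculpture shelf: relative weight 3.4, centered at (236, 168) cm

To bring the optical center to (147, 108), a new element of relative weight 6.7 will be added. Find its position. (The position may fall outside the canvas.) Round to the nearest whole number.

(-202, -105)

After adding the new element, total weight = 6.0 + 2.6 + 1.9 + 1.5 + 0.7 + 4.8 + 3.4 + 6.7 = 27.6.
Along x: (5412.3 + 6.7·x) / 27.6 = 147 (existing moment 6.0·117 + 2.6·395 + 1.9·205 + 1.5·316 + 0.7·290 + 4.8·378 + 3.4·236 = 5412.3) ⇒ x = (4057.2 − 5412.3) / 6.7 ≈ -202.25.
Along y: (3682.5 + 6.7·y) / 27.6 = 108 (existing moment 6.0·150 + 2.6·184 + 1.9·35 + 1.5·122 + 0.7·110 + 4.8·293 + 3.4·168 = 3682.5) ⇒ y = (2980.8 − 3682.5) / 6.7 ≈ -104.73.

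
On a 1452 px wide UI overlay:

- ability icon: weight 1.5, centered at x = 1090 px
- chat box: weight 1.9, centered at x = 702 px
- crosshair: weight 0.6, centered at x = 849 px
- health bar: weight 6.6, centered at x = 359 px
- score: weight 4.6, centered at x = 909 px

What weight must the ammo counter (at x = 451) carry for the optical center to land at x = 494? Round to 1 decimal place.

w ≈ 58.6

Known weights sum to 1.5 + 1.9 + 0.6 + 6.6 + 4.6 = 15.2; their moment is 1.5·1090 + 1.9·702 + 0.6·849 + 6.6·359 + 4.6·909 = 10029.0.
Balance at x = 494 requires (10029.0 + w·451) / (15.2 + w) = 494.
Solving: w = (494·15.2 − 10029.0) / (451 − 494) = -2520.2 / -43 ≈ 58.61.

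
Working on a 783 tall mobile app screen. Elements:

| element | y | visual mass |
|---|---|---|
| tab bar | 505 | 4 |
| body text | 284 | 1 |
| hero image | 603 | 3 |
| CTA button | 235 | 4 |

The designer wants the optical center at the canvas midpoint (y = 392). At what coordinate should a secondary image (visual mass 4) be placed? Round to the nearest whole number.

y ≈ 305

After adding the secondary image, total weight = 4 + 1 + 3 + 4 + 4 = 16.
y: need Σw·y = 16·392 = 6272. Existing = 4·505 + 1·284 + 3·603 + 4·235 = 5053. Remainder 1219 / 4 ≈ 304.75.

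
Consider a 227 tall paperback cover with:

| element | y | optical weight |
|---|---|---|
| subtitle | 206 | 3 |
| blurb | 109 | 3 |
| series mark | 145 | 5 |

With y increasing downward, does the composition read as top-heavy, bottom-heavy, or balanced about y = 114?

bottom-heavy

Σw = 3 + 3 + 5 = 11.
Σw·y = 3·206 + 3·109 + 5·145 = 1670, so ȳ = 1670/11 ≈ 151.82.
Since 151.8 is below (larger y than) 114, the composition reads bottom-heavy.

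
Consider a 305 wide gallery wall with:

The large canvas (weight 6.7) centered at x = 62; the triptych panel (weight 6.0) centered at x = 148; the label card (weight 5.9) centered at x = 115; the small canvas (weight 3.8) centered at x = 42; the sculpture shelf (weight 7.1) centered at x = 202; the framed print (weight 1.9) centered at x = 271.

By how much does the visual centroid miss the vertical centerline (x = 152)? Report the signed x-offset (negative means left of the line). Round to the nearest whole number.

Weights sum to 6.7 + 6.0 + 5.9 + 3.8 + 7.1 + 1.9 = 31.4.
x: moment 4090.6 / weight 31.4 ≈ 130.27
Difference: 130.27 − 152 ≈ -21.73.

≈ -22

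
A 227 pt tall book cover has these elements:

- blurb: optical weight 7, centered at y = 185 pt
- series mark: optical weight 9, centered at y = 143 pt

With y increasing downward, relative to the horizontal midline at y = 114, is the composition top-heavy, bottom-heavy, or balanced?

Weights sum to 7 + 9 = 16.
y: (7·185 + 9·143) / 16 = 2582 / 16 ≈ 161.38
161.4 vs midline 114 → bottom-heavy.

bottom-heavy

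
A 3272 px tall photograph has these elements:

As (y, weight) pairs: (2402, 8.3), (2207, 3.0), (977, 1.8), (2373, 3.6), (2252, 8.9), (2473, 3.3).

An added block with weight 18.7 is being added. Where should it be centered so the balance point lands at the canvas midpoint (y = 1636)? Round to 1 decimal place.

With the added block, Σw becomes 8.3 + 3.0 + 1.8 + 3.6 + 8.9 + 3.3 + 18.7 = 47.6.
Along y: (65062.7 + 18.7·y) / 47.6 = 1636 (existing moment 8.3·2402 + 3.0·2207 + 1.8·977 + 3.6·2373 + 8.9·2252 + 3.3·2473 = 65062.7) ⇒ y = (77873.6 − 65062.7) / 18.7 ≈ 685.07.

y ≈ 685.1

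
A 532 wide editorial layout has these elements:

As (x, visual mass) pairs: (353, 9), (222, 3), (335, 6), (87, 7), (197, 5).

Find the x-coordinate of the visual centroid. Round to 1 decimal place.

Total weight = 9 + 3 + 6 + 7 + 5 = 30.
x: (9·353 + 3·222 + 6·335 + 7·87 + 5·197) / 30 = 7447 / 30 ≈ 248.23

x ≈ 248.2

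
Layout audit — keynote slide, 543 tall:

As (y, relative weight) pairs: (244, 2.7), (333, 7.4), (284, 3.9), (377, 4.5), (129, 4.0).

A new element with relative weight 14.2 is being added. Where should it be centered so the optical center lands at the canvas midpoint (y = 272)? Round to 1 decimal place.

With the new element, Σw becomes 2.7 + 7.4 + 3.9 + 4.5 + 4.0 + 14.2 = 36.7.
y: target moment 36.7×272 = 9982.4; current 2.7·244 + 7.4·333 + 3.9·284 + 4.5·377 + 4.0·129 = 6443.1; the new element supplies 3539.3, so y = 3539.3/14.2 ≈ 249.25.

y ≈ 249.2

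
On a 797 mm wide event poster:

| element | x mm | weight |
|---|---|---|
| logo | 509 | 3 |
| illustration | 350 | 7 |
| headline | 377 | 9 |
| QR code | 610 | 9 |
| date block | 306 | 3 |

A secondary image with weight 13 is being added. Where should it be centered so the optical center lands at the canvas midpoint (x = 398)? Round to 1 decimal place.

x ≈ 287.2

New total weight: (3 + 7 + 9 + 9 + 3) + 13 = 44.
x: need Σw·x = 44·398 = 17512. Existing = 3·509 + 7·350 + 9·377 + 9·610 + 3·306 = 13778. Remainder 3734 / 13 ≈ 287.23.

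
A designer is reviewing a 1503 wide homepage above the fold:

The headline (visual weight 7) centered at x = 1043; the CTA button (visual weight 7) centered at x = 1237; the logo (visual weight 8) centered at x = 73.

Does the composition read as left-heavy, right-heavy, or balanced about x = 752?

Weights sum to 7 + 7 + 8 = 22.
x: (7·1043 + 7·1237 + 8·73) / 22 = 16544 / 22 ≈ 752.00
752.00 = 752 exactly: balanced.

balanced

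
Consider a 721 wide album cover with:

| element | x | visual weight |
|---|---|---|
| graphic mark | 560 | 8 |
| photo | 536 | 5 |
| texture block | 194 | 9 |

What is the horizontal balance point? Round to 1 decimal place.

Σw = 8 + 5 + 9 = 22.
Σw·x = 8·560 + 5·536 + 9·194 = 8906, so x̄ = 8906/22 ≈ 404.82.

x ≈ 404.8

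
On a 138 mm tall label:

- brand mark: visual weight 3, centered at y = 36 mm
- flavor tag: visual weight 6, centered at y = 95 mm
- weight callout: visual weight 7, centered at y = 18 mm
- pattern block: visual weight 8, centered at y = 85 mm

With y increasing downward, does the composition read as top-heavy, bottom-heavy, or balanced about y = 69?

Total weight = 3 + 6 + 7 + 8 = 24.
y-moment: 3·36 + 6·95 + 7·18 + 8·85 = 1484; centroid 1484/24 ≈ 61.83.
Since 61.8 is above (smaller y than) 69, the composition reads top-heavy.

top-heavy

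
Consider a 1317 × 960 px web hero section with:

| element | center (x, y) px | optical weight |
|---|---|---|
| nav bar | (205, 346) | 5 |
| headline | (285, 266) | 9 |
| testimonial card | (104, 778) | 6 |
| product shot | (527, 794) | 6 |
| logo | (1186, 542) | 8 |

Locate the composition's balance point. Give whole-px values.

Total weight = 5 + 9 + 6 + 6 + 8 = 34.
x: (5·205 + 9·285 + 6·104 + 6·527 + 8·1186) / 34 = 16864 / 34 ≈ 496.00
y: (5·346 + 9·266 + 6·778 + 6·794 + 8·542) / 34 = 17892 / 34 ≈ 526.24

(496, 526)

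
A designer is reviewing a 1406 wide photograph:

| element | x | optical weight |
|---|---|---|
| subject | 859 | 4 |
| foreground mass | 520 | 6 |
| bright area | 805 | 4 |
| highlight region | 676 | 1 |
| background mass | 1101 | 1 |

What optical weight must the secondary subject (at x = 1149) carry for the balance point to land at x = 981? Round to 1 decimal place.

w ≈ 24.7

Known weights sum to 4 + 6 + 4 + 1 + 1 = 16; their moment is 4·859 + 6·520 + 4·805 + 1·676 + 1·1101 = 11553.
Set Σw·x/Σw = 981: (11553 + 1149w) = 981·(16 + w).
So w = (981·16 − 11553)/(1149 − 981) = 4143/168 ≈ 24.66.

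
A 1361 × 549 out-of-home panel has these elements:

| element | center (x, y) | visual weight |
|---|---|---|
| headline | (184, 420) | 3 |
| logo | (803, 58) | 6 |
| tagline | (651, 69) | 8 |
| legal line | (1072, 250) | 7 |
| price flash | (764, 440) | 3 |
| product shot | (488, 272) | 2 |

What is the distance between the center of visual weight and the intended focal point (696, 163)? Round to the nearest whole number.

Weights sum to 3 + 6 + 8 + 7 + 3 + 2 = 29.
x: moment 21350 / weight 29 ≈ 736.21
Σw·y = 5774; ȳ = 5774/29 ≈ 199.10.
From (696, 163): dx = 40.21, dy = 36.10, so the distance is √(dx²+dy²) ≈ 54.04.

≈ 54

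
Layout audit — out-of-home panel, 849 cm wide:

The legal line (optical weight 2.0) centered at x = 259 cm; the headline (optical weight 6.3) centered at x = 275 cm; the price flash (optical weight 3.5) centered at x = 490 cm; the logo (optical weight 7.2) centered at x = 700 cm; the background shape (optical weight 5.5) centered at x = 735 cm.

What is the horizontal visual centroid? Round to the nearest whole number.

x ≈ 533

Σw = 2.0 + 6.3 + 3.5 + 7.2 + 5.5 = 24.5.
Σw·x = 2.0·259 + 6.3·275 + 3.5·490 + 7.2·700 + 5.5·735 = 13048.0, so x̄ = 13048.0/24.5 ≈ 532.57.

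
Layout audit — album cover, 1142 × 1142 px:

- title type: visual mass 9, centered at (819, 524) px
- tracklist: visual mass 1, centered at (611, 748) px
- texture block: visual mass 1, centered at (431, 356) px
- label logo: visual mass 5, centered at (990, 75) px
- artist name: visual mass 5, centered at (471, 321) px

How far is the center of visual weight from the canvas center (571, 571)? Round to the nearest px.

Weights sum to 9 + 1 + 1 + 5 + 5 = 21.
x: (9·819 + 1·611 + 1·431 + 5·990 + 5·471) / 21 = 15718 / 21 ≈ 748.48
y: (9·524 + 1·748 + 1·356 + 5·75 + 5·321) / 21 = 7800 / 21 ≈ 371.43
Relative to (571, 571): Δ = (177.48, -199.57); |Δ| = √(177.48² + -199.57²) ≈ 267.07.

≈ 267 px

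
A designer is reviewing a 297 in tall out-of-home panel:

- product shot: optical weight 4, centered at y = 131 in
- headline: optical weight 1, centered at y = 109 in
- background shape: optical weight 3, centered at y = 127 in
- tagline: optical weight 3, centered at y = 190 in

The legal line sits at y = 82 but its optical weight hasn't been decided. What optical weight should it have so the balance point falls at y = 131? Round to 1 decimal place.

Fixed elements: Σw = 4 + 1 + 3 + 3 = 11, Σw·y = 4·131 + 1·109 + 3·127 + 3·190 = 1584.
Balance at y = 131 requires (1584 + w·82) / (11 + w) = 131.
So w = (131·11 − 1584)/(82 − 131) = -143/-49 ≈ 2.92.

w ≈ 2.9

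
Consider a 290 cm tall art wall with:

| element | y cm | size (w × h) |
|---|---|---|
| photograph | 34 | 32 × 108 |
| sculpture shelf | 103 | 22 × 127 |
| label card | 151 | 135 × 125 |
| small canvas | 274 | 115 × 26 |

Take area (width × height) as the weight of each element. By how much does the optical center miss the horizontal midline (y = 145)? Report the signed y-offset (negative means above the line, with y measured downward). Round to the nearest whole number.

≈ -1 cm

Areas: photograph 32·108 = 3456, sculpture shelf 22·127 = 2794, label card 135·125 = 16875, small canvas 115·26 = 2990. Total weight = 26115.
y-moment: 3456·34 + 2794·103 + 16875·151 + 2990·274 = 3772671; centroid 3772671/26115 ≈ 144.46.
Against y = 145, that's 144.46 − 145 = -0.54.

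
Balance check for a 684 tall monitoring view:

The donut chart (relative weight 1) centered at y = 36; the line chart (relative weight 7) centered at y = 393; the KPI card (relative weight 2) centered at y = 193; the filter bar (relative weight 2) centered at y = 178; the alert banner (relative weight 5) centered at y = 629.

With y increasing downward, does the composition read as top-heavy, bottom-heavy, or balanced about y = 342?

Total weight = 1 + 7 + 2 + 2 + 5 = 17.
y-moment: 1·36 + 7·393 + 2·193 + 2·178 + 5·629 = 6674; centroid 6674/17 ≈ 392.59.
Since 392.6 is below (larger y than) 342, the composition reads bottom-heavy.

bottom-heavy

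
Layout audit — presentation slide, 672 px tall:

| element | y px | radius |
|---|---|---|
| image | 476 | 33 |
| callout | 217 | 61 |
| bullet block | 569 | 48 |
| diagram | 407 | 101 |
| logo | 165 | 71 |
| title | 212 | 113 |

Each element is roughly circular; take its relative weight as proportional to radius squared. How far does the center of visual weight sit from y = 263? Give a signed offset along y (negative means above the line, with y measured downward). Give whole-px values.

Weights ∝ r²: image 33² = 1089, callout 61² = 3721, bullet block 48² = 2304, diagram 101² = 10201, logo 71² = 5041, title 113² = 12769; Σw = 35125.
Σw·y = 1089·476 + 3721·217 + 2304·569 + 10201·407 + 5041·165 + 12769·212 = 10327397, so ȳ = 10327397/35125 ≈ 294.02.
Against y = 263, that's 294.02 − 263 = 31.02.

≈ 31 px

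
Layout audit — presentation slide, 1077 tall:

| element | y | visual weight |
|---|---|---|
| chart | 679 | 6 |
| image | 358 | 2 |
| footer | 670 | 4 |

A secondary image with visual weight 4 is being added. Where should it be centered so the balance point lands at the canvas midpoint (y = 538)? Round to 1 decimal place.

After adding the secondary image, total weight = 6 + 2 + 4 + 4 = 16.
y: target moment 16×538 = 8608; current 6·679 + 2·358 + 4·670 = 7470; the secondary image supplies 1138, so y = 1138/4 ≈ 284.50.

y ≈ 284.5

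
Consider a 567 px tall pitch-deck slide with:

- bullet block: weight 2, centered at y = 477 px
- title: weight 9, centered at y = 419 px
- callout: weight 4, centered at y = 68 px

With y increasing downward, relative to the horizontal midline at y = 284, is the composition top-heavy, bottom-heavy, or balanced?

bottom-heavy

Total weight = 2 + 9 + 4 = 15.
y: (2·477 + 9·419 + 4·68) / 15 = 4997 / 15 ≈ 333.13
333.1 vs midline 284 → bottom-heavy.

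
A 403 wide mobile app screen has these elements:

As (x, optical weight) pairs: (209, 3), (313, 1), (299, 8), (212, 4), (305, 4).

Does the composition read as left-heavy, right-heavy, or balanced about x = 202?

right-heavy

Σw = 3 + 1 + 8 + 4 + 4 = 20.
x-moment: 3·209 + 1·313 + 8·299 + 4·212 + 4·305 = 5400; centroid 5400/20 ≈ 270.00.
270.0 lies right of the midline 202, so the layout is right-heavy.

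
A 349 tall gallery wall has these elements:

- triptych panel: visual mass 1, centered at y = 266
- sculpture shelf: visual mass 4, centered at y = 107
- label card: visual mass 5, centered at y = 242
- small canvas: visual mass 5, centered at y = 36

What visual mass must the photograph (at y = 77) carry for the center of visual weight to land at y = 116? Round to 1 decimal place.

w ≈ 8.8

Known weights sum to 1 + 4 + 5 + 5 = 15; their moment is 1·266 + 4·107 + 5·242 + 5·36 = 2084.
Set Σw·y/Σw = 116: (2084 + 77w) = 116·(15 + w).
Rearranging, w·(77 − 116) = 116·15 − 2084 = -344, so w ≈ -344/-39 = 8.82.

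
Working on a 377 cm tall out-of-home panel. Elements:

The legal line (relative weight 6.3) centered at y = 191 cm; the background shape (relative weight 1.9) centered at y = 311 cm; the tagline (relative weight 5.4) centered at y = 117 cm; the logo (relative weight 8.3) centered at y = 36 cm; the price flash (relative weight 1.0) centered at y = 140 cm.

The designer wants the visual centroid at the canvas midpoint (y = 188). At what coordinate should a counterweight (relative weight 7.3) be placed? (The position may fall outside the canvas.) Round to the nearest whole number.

New total weight: (6.3 + 1.9 + 5.4 + 8.3 + 1.0) + 7.3 = 30.2.
Along y: (2864.8 + 7.3·y) / 30.2 = 188 (existing moment 6.3·191 + 1.9·311 + 5.4·117 + 8.3·36 + 1.0·140 = 2864.8) ⇒ y = (5677.6 − 2864.8) / 7.3 ≈ 385.32.

y ≈ 385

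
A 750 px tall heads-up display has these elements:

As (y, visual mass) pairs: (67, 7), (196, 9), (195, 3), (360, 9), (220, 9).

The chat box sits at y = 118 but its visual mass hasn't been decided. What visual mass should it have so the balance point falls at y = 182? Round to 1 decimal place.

Existing Σw = 37 (7 + 9 + 3 + 9 + 9); existing moment 7·67 + 9·196 + 3·195 + 9·360 + 9·220 = 8038.
Set Σw·y/Σw = 182: (8038 + 118w) = 182·(37 + w).
Rearranging, w·(118 − 182) = 182·37 − 8038 = -1304, so w ≈ -1304/-64 = 20.38.

w ≈ 20.4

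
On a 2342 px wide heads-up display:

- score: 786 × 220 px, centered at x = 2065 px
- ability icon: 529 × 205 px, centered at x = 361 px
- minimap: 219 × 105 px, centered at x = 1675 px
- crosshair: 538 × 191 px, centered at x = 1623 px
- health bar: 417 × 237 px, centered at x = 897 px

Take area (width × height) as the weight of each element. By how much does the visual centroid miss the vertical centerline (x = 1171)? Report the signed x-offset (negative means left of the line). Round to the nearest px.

≈ 193 px

Areas: score 786·220 = 172920, ability icon 529·205 = 108445, minimap 219·105 = 22995, crosshair 538·191 = 102758, health bar 417·237 = 98829. Total weight = 505947.
x: (172920·2065 + 108445·361 + 22995·1675 + 102758·1623 + 98829·897) / 505947 = 690170917 / 505947 ≈ 1364.12
Against x = 1171, that's 1364.12 − 1171 = 193.12.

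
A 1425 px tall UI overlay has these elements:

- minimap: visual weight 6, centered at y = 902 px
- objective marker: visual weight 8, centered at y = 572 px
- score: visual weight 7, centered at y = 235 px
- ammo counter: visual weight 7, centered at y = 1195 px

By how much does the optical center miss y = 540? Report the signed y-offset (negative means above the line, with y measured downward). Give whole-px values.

≈ 174 px

Total weight = 6 + 8 + 7 + 7 = 28.
y-moment: 6·902 + 8·572 + 7·235 + 7·1195 = 19998; centroid 19998/28 ≈ 714.21.
Offset from y = 540: 714.21 − 540 ≈ 174.21.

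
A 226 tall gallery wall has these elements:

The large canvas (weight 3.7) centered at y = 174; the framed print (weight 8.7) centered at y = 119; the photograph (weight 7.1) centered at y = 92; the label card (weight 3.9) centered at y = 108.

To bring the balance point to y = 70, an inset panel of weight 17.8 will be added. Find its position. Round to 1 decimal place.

With the inset panel, Σw becomes 3.7 + 8.7 + 7.1 + 3.9 + 17.8 = 41.2.
y: need Σw·y = 41.2·70 = 2884.0. Existing = 3.7·174 + 8.7·119 + 7.1·92 + 3.9·108 = 2753.5. Remainder 130.5 / 17.8 ≈ 7.33.

y ≈ 7.3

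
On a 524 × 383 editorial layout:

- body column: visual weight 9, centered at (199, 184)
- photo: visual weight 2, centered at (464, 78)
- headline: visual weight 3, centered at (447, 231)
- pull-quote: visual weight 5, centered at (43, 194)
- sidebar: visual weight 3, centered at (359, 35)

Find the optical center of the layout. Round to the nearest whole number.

Weights sum to 9 + 2 + 3 + 5 + 3 = 22.
x-moment: 9·199 + 2·464 + 3·447 + 5·43 + 3·359 = 5352; centroid 5352/22 ≈ 243.27.
y-moment: 9·184 + 2·78 + 3·231 + 5·194 + 3·35 = 3580; centroid 3580/22 ≈ 162.73.

(243, 163)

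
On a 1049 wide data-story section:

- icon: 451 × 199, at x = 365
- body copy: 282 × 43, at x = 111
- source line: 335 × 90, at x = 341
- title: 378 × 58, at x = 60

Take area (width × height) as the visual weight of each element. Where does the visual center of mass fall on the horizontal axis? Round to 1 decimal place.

Areas: icon 451·199 = 89749, body copy 282·43 = 12126, source line 335·90 = 30150, title 378·58 = 21924. Total weight = 153949.
x: (89749·365 + 12126·111 + 30150·341 + 21924·60) / 153949 = 45700961 / 153949 ≈ 296.86

x ≈ 296.9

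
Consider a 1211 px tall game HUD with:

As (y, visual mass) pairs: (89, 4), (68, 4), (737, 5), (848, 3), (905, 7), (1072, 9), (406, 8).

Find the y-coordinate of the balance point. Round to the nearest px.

y ≈ 652

Total weight = 4 + 4 + 5 + 3 + 7 + 9 + 8 = 40.
Σw·y = 4·89 + 4·68 + 5·737 + 3·848 + 7·905 + 9·1072 + 8·406 = 26088, so ȳ = 26088/40 ≈ 652.20.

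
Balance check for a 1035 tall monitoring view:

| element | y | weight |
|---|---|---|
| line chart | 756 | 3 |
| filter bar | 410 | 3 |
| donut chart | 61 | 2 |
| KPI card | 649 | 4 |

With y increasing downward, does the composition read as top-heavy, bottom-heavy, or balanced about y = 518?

balanced

Weights sum to 3 + 3 + 2 + 4 = 12.
y: (3·756 + 3·410 + 2·61 + 4·649) / 12 = 6216 / 12 ≈ 518.00
That equals the midline 518 — balanced.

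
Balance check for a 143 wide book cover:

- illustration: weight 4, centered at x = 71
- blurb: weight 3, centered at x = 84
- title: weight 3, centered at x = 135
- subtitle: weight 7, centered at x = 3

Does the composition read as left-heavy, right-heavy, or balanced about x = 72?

Σw = 4 + 3 + 3 + 7 = 17.
x-moment: 4·71 + 3·84 + 3·135 + 7·3 = 962; centroid 962/17 ≈ 56.59.
56.6 vs midline 72 → left-heavy.

left-heavy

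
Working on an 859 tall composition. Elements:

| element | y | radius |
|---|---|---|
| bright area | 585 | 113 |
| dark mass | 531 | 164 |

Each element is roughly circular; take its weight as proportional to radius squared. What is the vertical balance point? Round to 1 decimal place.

y ≈ 548.4

r² weights: bright area 113² = 12769, dark mass 164² = 26896. Total = 39665.
y: (12769·585 + 26896·531) / 39665 = 21751641 / 39665 ≈ 548.38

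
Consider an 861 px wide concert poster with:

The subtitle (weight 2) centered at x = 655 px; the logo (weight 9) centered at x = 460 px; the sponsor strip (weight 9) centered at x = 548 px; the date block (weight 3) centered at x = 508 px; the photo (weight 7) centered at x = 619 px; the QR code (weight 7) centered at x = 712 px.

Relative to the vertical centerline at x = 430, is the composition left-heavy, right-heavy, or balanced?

Weights sum to 2 + 9 + 9 + 3 + 7 + 7 = 37.
Σw·x = 21223; x̄ = 21223/37 ≈ 573.59.
573.6 vs midline 430 → right-heavy.

right-heavy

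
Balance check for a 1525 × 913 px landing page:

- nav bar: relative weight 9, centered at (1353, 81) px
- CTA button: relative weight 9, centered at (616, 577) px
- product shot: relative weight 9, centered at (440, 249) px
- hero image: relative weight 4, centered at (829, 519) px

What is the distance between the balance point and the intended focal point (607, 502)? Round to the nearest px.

≈ 263 px

Weights sum to 9 + 9 + 9 + 4 = 31.
x: (9·1353 + 9·616 + 9·440 + 4·829) / 31 = 24997 / 31 ≈ 806.35
y: (9·81 + 9·577 + 9·249 + 4·519) / 31 = 10239 / 31 ≈ 330.29
Offset from (607, 502): Δx ≈ 199.35, Δy ≈ -171.71; distance = √(Δx² + Δy²) ≈ 263.11.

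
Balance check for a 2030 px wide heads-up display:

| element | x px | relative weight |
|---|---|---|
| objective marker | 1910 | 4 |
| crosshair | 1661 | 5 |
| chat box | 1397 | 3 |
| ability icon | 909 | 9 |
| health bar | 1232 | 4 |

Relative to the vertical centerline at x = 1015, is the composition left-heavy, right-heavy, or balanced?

right-heavy

Total weight = 4 + 5 + 3 + 9 + 4 = 25.
Σw·x = 4·1910 + 5·1661 + 3·1397 + 9·909 + 4·1232 = 33245, so x̄ = 33245/25 ≈ 1329.80.
1329.8 lies right of the midline 1015, so the layout is right-heavy.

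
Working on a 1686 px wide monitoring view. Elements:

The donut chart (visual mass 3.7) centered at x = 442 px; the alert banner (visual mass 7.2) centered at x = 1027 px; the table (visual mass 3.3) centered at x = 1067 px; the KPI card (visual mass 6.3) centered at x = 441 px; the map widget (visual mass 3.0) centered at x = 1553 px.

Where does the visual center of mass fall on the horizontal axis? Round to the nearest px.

Weights sum to 3.7 + 7.2 + 3.3 + 6.3 + 3.0 = 23.5.
x-moment: 3.7·442 + 7.2·1027 + 3.3·1067 + 6.3·441 + 3.0·1553 = 19988.2; centroid 19988.2/23.5 ≈ 850.56.

x ≈ 851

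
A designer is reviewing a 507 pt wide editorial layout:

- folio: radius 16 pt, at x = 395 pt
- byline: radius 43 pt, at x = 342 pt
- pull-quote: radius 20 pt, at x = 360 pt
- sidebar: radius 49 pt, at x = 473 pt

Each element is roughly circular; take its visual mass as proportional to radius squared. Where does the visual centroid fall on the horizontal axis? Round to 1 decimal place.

Weights ∝ r²: folio 16² = 256, byline 43² = 1849, pull-quote 20² = 400, sidebar 49² = 2401; Σw = 4906.
x-moment: 256·395 + 1849·342 + 400·360 + 2401·473 = 2013151; centroid 2013151/4906 ≈ 410.34.

x ≈ 410.3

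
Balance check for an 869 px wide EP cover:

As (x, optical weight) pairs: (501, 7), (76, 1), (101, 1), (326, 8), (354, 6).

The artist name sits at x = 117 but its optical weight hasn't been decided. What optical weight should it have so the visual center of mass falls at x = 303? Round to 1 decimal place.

Known weights sum to 7 + 1 + 1 + 8 + 6 = 23; their moment is 7·501 + 1·76 + 1·101 + 8·326 + 6·354 = 8416.
For the centroid to hit 303: (8416 + w·117) / (23 + w) = 303.
Solving: w = (303·23 − 8416) / (117 − 303) = -1447 / -186 ≈ 7.78.

w ≈ 7.8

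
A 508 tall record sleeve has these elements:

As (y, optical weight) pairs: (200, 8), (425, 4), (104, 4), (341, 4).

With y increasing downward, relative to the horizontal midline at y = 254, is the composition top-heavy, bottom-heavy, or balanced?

Σw = 8 + 4 + 4 + 4 = 20.
y: (8·200 + 4·425 + 4·104 + 4·341) / 20 = 5080 / 20 ≈ 254.00
That equals the midline 254 — balanced.

balanced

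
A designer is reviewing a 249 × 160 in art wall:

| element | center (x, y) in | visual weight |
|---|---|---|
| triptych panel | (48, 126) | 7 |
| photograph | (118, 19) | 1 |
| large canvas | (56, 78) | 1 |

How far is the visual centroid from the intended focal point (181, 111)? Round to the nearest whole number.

Total weight = 7 + 1 + 1 = 9.
x-moment: 7·48 + 1·118 + 1·56 = 510; centroid 510/9 ≈ 56.67.
y-moment: 7·126 + 1·19 + 1·78 = 979; centroid 979/9 ≈ 108.78.
Offset from (181, 111): Δx ≈ -124.33, Δy ≈ -2.22; distance = √(Δx² + Δy²) ≈ 124.35.

≈ 124 in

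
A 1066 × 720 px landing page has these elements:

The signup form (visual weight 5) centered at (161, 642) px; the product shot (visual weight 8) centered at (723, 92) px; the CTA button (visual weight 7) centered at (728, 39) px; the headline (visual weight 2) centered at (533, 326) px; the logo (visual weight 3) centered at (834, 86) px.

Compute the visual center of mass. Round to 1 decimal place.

Σw = 5 + 8 + 7 + 2 + 3 = 25.
Σw·x = 5·161 + 8·723 + 7·728 + 2·533 + 3·834 = 15253, so x̄ = 15253/25 ≈ 610.12.
Σw·y = 5·642 + 8·92 + 7·39 + 2·326 + 3·86 = 5129, so ȳ = 5129/25 ≈ 205.16.

(610.1, 205.2)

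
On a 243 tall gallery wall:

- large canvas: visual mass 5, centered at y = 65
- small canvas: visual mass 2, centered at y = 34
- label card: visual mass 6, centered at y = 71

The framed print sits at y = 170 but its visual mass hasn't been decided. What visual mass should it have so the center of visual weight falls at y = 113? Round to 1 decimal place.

w ≈ 11.4

Known weights sum to 5 + 2 + 6 = 13; their moment is 5·65 + 2·34 + 6·71 = 819.
Balance at y = 113 requires (819 + w·170) / (13 + w) = 113.
Solving: w = (113·13 − 819) / (170 − 113) = 650 / 57 ≈ 11.40.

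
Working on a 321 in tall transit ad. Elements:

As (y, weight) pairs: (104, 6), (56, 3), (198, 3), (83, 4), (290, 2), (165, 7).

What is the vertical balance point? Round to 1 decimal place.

y ≈ 138.1

Total weight = 6 + 3 + 3 + 4 + 2 + 7 = 25.
y: moment 3453 / weight 25 ≈ 138.12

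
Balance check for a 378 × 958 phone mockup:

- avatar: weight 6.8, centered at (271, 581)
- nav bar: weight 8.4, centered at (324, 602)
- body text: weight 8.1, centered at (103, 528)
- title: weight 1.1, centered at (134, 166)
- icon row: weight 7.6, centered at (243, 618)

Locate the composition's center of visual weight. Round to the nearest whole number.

Σw = 6.8 + 8.4 + 8.1 + 1.1 + 7.6 = 32.0.
x: (6.8·271 + 8.4·324 + 8.1·103 + 1.1·134 + 7.6·243) / 32.0 = 7392.9 / 32.0 ≈ 231.03
y: (6.8·581 + 8.4·602 + 8.1·528 + 1.1·166 + 7.6·618) / 32.0 = 18163.8 / 32.0 ≈ 567.62

(231, 568)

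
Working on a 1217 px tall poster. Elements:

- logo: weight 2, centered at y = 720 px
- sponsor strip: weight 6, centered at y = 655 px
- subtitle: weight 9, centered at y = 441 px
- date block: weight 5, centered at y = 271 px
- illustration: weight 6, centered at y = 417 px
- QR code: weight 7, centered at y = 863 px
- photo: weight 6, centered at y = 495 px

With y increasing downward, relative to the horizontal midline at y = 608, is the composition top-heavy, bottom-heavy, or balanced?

Σw = 2 + 6 + 9 + 5 + 6 + 7 + 6 = 41.
y: moment 22207 / weight 41 ≈ 541.63
Since 541.6 is above (smaller y than) 608, the composition reads top-heavy.

top-heavy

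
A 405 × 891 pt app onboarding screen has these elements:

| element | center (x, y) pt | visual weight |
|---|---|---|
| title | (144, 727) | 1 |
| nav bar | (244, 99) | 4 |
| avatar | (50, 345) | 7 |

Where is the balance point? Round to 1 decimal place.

(122.5, 294.8)

Weights sum to 1 + 4 + 7 = 12.
Σw·x = 1·144 + 4·244 + 7·50 = 1470, so x̄ = 1470/12 ≈ 122.50.
Σw·y = 1·727 + 4·99 + 7·345 = 3538, so ȳ = 3538/12 ≈ 294.83.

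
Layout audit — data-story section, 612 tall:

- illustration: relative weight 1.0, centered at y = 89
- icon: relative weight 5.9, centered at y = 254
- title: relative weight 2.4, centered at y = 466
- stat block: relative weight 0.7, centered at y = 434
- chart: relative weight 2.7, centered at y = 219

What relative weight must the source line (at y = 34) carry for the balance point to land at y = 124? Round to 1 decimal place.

Known weights sum to 1.0 + 5.9 + 2.4 + 0.7 + 2.7 = 12.7; their moment is 1.0·89 + 5.9·254 + 2.4·466 + 0.7·434 + 2.7·219 = 3601.1.
Balance at y = 124 requires (3601.1 + w·34) / (12.7 + w) = 124.
Rearranging, w·(34 − 124) = 124·12.7 − 3601.1 = -2026.3, so w ≈ -2026.3/-90 = 22.51.

w ≈ 22.5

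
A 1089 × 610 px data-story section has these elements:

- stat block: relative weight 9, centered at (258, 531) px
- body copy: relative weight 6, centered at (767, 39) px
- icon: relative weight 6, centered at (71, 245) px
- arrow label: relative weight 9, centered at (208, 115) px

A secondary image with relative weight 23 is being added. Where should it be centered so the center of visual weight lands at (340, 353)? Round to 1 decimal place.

(382.5, 486.6)

New total weight: (9 + 6 + 6 + 9) + 23 = 53.
x: need Σw·x = 53·340 = 18020. Existing = 9·258 + 6·767 + 6·71 + 9·208 = 9222. Remainder 8798 / 23 ≈ 382.52.
y: need Σw·y = 53·353 = 18709. Existing = 9·531 + 6·39 + 6·245 + 9·115 = 7518. Remainder 11191 / 23 ≈ 486.57.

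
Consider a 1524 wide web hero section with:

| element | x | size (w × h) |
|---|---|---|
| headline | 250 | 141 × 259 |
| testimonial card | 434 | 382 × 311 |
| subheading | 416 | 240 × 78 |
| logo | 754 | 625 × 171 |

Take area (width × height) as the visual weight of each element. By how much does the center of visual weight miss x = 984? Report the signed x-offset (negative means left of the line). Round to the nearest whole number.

Areas → weights: headline 141·259 = 36519, testimonial card 382·311 = 118802, subheading 240·78 = 18720, logo 625·171 = 106875; Σw = 280916.
x-moment: 36519·250 + 118802·434 + 18720·416 + 106875·754 = 149061088; centroid 149061088/280916 ≈ 530.63.
Difference: 530.63 − 984 ≈ -453.37.

≈ -453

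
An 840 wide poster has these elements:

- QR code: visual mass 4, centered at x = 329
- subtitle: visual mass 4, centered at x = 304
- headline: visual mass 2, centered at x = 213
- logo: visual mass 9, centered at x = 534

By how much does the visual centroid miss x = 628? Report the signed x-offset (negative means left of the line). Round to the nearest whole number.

≈ -219

Weights sum to 4 + 4 + 2 + 9 = 19.
Σw·x = 4·329 + 4·304 + 2·213 + 9·534 = 7764, so x̄ = 7764/19 ≈ 408.63.
Difference: 408.63 − 628 ≈ -219.37.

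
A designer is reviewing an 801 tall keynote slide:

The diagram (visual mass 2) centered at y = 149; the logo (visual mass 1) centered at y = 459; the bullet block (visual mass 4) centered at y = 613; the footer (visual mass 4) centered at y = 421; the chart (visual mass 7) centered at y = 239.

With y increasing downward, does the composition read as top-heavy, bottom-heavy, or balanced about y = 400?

Total weight = 2 + 1 + 4 + 4 + 7 = 18.
Σw·y = 2·149 + 1·459 + 4·613 + 4·421 + 7·239 = 6566, so ȳ = 6566/18 ≈ 364.78.
364.8 lies above (smaller y than) the midline 400, so the layout is top-heavy.

top-heavy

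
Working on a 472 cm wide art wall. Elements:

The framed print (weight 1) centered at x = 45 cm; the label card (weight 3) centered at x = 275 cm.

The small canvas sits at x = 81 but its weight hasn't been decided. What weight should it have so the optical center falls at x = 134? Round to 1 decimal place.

Fixed elements: Σw = 1 + 3 = 4, Σw·x = 1·45 + 3·275 = 870.
For the centroid to hit 134: (870 + w·81) / (4 + w) = 134.
So w = (134·4 − 870)/(81 − 134) = -334/-53 ≈ 6.30.

w ≈ 6.3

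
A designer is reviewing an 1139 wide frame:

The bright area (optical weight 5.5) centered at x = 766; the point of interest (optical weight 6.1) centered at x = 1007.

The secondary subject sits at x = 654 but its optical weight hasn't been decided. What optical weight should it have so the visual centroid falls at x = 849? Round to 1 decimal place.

w ≈ 2.6

Existing Σw = 11.6 (5.5 + 6.1); existing moment 5.5·766 + 6.1·1007 = 10355.7.
Set Σw·x/Σw = 849: (10355.7 + 654w) = 849·(11.6 + w).
So w = (849·11.6 − 10355.7)/(654 − 849) = -507.3/-195 ≈ 2.60.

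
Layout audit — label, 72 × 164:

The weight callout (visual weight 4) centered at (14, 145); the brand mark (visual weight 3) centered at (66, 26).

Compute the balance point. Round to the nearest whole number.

Weights sum to 4 + 3 = 7.
Σw·x = 4·14 + 3·66 = 254, so x̄ = 254/7 ≈ 36.29.
Σw·y = 4·145 + 3·26 = 658, so ȳ = 658/7 ≈ 94.00.

(36, 94)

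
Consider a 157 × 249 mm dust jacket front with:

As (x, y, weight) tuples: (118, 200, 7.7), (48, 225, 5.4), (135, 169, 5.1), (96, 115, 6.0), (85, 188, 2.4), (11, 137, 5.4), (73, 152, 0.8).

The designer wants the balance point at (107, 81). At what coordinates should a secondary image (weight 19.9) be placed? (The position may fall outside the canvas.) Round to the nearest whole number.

With the secondary image, Σw becomes 7.7 + 5.4 + 5.1 + 6.0 + 2.4 + 5.4 + 0.8 + 19.9 = 52.7.
x: target moment 52.7×107 = 5638.9; current 7.7·118 + 5.4·48 + 5.1·135 + 6.0·96 + 2.4·85 + 5.4·11 + 0.8·73 = 2754.1; the secondary image supplies 2884.8, so x = 2884.8/19.9 ≈ 144.96.
y: target moment 52.7×81 = 4268.7; current 7.7·200 + 5.4·225 + 5.1·169 + 6.0·115 + 2.4·188 + 5.4·137 + 0.8·152 = 5619.5; the secondary image supplies -1350.8, so y = -1350.8/19.9 ≈ -67.88.

(145, -68)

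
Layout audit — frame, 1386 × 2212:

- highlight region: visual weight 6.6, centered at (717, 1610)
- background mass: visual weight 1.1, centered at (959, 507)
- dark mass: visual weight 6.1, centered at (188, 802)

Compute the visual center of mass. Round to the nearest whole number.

Σw = 6.6 + 1.1 + 6.1 = 13.8.
Σw·x = 6.6·717 + 1.1·959 + 6.1·188 = 6933.9, so x̄ = 6933.9/13.8 ≈ 502.46.
Σw·y = 6.6·1610 + 1.1·507 + 6.1·802 = 16075.9, so ȳ = 16075.9/13.8 ≈ 1164.92.

(502, 1165)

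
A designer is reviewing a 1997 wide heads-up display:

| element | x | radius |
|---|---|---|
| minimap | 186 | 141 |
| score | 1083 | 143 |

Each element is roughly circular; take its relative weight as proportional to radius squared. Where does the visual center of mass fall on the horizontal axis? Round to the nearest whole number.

x ≈ 641

r² weights: minimap 141² = 19881, score 143² = 20449. Total = 40330.
x: (19881·186 + 20449·1083) / 40330 = 25844133 / 40330 ≈ 640.82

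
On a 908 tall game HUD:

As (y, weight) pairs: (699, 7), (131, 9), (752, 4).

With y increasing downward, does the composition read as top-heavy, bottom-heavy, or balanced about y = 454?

Σw = 7 + 9 + 4 = 20.
y: (7·699 + 9·131 + 4·752) / 20 = 9080 / 20 ≈ 454.00
The centroid 454.00 matches the midline at 454, so the layout is balanced.

balanced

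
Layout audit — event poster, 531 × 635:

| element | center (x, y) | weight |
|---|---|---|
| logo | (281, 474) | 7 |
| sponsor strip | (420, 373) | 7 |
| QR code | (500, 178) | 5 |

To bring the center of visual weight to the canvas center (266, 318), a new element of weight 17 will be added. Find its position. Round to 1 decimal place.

After adding the new element, total weight = 7 + 7 + 5 + 17 = 36.
x: need Σw·x = 36·266 = 9576. Existing = 7·281 + 7·420 + 5·500 = 7407. Remainder 2169 / 17 ≈ 127.59.
y: need Σw·y = 36·318 = 11448. Existing = 7·474 + 7·373 + 5·178 = 6819. Remainder 4629 / 17 ≈ 272.29.

(127.6, 272.3)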